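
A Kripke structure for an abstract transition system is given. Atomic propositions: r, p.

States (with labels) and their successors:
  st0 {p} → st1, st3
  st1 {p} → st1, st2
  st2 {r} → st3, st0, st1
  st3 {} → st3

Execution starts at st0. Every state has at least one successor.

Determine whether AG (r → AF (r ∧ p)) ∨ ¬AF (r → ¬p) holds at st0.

States satisfying r → AF (r ∧ p): {st0, st1, st3}.
States satisfying AG (r → AF (r ∧ p)): {st3}.
States satisfying r → ¬p: {st0, st1, st2, st3}.
States satisfying AF (r → ¬p): {st0, st1, st2, st3}.
States satisfying ¬AF (r → ¬p): ∅.
States satisfying AG (r → AF (r ∧ p)) ∨ ¬AF (r → ¬p): {st3}.
st0 ∉ Sat(AG (r → AF (r ∧ p)) ∨ ¬AF (r → ¬p)).

Violated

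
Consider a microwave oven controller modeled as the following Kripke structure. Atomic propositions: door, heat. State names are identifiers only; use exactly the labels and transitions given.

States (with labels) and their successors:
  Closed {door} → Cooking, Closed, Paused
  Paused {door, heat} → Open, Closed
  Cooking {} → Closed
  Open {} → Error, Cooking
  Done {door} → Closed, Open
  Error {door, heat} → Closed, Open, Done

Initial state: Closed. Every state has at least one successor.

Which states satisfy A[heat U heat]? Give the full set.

States satisfying heat: {Paused, Error}.
States satisfying A[heat U heat]: {Paused, Error}.

{Paused, Error}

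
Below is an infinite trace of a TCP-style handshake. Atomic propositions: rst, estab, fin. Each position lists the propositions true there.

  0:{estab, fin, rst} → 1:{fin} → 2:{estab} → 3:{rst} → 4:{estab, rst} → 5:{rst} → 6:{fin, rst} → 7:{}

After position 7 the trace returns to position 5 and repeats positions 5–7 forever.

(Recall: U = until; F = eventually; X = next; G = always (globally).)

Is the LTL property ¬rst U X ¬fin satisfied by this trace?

Walking from position 0: at position 0, X ¬fin has not yet held and ¬rst fails, so ¬rst U X ¬fin is false.

Violated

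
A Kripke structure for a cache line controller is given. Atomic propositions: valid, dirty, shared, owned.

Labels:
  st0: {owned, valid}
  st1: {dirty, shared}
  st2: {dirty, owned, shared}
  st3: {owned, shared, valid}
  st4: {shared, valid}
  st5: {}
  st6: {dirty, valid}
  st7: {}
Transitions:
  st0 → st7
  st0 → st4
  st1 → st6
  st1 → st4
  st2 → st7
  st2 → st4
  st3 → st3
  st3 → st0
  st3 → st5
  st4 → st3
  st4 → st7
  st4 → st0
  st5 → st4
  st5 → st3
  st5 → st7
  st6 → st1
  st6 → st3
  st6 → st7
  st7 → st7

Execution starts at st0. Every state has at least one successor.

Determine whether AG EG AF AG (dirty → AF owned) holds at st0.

States satisfying EG AF AG (dirty → AF owned): {st0, st2, st3, st4, st5, st7}.
States satisfying AG EG AF AG (dirty → AF owned): {st0, st2, st3, st4, st5, st7}.
Every state reachable from st0 satisfies EG AF AG (dirty → AF owned).
st0 ∈ Sat(AG EG AF AG (dirty → AF owned)).

Yes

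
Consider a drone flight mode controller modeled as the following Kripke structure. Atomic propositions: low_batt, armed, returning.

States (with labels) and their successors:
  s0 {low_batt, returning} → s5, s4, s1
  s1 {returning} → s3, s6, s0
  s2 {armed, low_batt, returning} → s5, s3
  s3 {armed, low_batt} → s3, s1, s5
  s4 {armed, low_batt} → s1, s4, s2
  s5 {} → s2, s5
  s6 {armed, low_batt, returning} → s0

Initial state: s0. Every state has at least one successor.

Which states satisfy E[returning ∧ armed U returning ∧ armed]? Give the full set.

States satisfying returning ∧ armed: {s2, s6}.
States satisfying E[returning ∧ armed U returning ∧ armed]: {s2, s6}.

{s2, s6}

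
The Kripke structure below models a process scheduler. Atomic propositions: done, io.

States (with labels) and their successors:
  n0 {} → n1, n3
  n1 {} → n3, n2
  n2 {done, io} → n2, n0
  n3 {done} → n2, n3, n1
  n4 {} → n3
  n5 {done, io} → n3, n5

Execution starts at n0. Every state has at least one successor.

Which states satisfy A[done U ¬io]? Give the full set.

States satisfying done: {n2, n3, n5}.
States satisfying ¬io: {n0, n1, n3, n4}.
States satisfying A[done U ¬io]: {n0, n1, n3, n4}.

{n0, n1, n3, n4}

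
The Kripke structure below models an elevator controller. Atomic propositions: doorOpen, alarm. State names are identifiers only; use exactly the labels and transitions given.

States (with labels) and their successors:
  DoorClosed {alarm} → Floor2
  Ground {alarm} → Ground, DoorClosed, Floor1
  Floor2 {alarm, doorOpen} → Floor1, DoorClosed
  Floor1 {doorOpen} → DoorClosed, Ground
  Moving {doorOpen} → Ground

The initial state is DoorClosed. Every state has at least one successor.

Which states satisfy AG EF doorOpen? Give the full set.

States satisfying EF doorOpen: {DoorClosed, Ground, Floor2, Floor1, Moving}.
States satisfying AG EF doorOpen: {DoorClosed, Ground, Floor2, Floor1, Moving}.

{DoorClosed, Ground, Floor2, Floor1, Moving}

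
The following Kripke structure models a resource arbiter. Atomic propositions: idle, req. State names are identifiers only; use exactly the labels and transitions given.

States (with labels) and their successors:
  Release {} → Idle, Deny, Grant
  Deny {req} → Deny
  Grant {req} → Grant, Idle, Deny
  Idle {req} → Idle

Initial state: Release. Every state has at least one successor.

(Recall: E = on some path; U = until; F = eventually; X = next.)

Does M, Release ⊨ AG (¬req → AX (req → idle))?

States satisfying ¬req → AX (req → idle): {Deny, Grant, Idle}.
States satisfying AG (¬req → AX (req → idle)): {Deny, Grant, Idle}.
Release is reachable from Release and violates ¬req → AX (req → idle), so AG fails at Release.
Release ∉ Sat(AG (¬req → AX (req → idle))).

Violated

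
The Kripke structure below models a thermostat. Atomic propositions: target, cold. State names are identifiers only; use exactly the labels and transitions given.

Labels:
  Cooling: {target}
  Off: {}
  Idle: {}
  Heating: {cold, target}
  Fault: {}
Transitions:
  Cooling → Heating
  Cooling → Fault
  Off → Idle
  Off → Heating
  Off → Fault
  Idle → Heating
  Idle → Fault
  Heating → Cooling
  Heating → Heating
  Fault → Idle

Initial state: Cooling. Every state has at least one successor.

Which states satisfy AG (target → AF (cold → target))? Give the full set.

States satisfying target → AF (cold → target): {Cooling, Off, Idle, Heating, Fault}.
States satisfying AG (target → AF (cold → target)): {Cooling, Off, Idle, Heating, Fault}.

{Cooling, Off, Idle, Heating, Fault}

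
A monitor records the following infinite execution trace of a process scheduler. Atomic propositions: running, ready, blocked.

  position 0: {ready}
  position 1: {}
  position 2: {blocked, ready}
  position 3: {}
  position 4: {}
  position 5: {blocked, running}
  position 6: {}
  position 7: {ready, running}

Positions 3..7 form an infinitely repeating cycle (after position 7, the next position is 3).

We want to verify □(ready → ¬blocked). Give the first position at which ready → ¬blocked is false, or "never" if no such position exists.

2

Check ready → ¬blocked at each position in order: 0 ✓, 1 ✓.
At position 2 the labels are {blocked, ready}, so ready → ¬blocked is false there. This is the first violation.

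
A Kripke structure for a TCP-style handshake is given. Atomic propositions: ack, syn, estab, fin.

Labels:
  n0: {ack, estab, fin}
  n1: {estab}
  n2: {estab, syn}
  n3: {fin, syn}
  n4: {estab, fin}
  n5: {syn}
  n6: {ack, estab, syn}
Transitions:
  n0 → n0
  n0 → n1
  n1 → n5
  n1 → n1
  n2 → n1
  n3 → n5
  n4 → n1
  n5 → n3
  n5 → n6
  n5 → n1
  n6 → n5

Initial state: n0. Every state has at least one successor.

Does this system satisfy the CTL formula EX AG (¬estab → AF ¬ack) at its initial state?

States satisfying AG (¬estab → AF ¬ack): {n0, n1, n2, n3, n4, n5, n6}.
States satisfying EX AG (¬estab → AF ¬ack): {n0, n1, n2, n3, n4, n5, n6}.
n0 ∈ Sat(EX AG (¬estab → AF ¬ack)).

Satisfied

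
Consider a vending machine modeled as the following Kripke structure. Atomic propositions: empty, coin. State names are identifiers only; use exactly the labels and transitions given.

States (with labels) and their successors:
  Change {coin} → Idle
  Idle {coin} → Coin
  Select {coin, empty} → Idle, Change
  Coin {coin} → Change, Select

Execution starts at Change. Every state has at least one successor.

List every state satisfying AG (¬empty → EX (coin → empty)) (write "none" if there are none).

States satisfying ¬empty → EX (coin → empty): {Select, Coin}.
States satisfying AG (¬empty → EX (coin → empty)): ∅.

none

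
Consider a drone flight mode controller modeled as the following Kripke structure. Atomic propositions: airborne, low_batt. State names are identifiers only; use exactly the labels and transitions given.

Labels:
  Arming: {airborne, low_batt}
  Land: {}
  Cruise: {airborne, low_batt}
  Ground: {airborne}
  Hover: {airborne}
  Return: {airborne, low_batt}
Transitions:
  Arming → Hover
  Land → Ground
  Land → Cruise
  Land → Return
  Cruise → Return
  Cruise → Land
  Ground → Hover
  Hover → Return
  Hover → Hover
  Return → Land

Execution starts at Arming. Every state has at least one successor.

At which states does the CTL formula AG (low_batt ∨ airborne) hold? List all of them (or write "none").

States satisfying low_batt ∨ airborne: {Arming, Cruise, Ground, Hover, Return}.
States satisfying AG (low_batt ∨ airborne): ∅.

none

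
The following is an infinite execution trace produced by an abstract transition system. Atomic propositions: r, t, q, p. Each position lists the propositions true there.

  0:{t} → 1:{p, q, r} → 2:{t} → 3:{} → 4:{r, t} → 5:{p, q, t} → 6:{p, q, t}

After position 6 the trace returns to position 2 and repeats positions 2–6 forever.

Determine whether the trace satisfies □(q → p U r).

Does not hold

q → p U r must hold at every position from 0 onward. It fails at position 5, so □(q → p U r) is false.
Positions where q holds: 1, 5, 6.
Check p U r at each: 1→ok, 5→fails, 6→fails.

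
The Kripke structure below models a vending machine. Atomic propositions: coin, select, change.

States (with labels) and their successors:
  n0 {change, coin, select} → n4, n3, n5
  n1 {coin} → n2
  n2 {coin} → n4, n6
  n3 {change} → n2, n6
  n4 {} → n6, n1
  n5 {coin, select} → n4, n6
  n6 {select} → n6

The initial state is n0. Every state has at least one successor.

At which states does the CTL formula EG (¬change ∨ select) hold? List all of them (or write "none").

{n0, n1, n2, n4, n5, n6}

States satisfying ¬change ∨ select: {n0, n1, n2, n4, n5, n6}.
States satisfying EG (¬change ∨ select): {n0, n1, n2, n4, n5, n6}.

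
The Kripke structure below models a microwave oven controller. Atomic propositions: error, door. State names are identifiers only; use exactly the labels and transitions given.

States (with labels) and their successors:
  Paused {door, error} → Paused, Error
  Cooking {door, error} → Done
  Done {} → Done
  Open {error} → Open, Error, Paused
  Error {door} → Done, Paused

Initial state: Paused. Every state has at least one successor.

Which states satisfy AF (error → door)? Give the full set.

{Paused, Cooking, Done, Error}

States satisfying error → door: {Paused, Cooking, Done, Error}.
States satisfying AF (error → door): {Paused, Cooking, Done, Error}.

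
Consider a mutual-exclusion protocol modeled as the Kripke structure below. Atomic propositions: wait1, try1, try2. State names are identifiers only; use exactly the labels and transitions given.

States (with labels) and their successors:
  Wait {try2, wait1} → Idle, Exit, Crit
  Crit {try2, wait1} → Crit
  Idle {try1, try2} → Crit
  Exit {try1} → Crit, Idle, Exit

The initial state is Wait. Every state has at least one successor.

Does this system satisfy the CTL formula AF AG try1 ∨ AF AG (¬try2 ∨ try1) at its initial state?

No

States satisfying AG try1: ∅.
States satisfying AF AG try1: ∅.
States satisfying AG (¬try2 ∨ try1): ∅.
States satisfying AF AG (¬try2 ∨ try1): ∅.
States satisfying AF AG try1 ∨ AF AG (¬try2 ∨ try1): ∅.
Wait ∉ Sat(AF AG try1 ∨ AF AG (¬try2 ∨ try1)).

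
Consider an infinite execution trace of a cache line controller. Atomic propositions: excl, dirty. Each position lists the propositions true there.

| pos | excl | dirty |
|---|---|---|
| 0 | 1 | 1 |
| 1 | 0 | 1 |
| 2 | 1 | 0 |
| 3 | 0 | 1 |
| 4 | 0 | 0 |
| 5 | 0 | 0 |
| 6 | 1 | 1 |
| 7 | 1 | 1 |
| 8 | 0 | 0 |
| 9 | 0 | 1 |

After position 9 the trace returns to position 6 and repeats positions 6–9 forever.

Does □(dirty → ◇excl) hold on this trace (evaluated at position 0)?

Holds

dirty → ◇excl holds at every position 0..9, and those are all positions ever visited, so □(dirty → ◇excl) holds.
Positions where dirty holds: 0, 1, 3, 6, 7, 9.
Check ◇excl at each: 0→ok, 1→ok, 3→ok, 6→ok, 7→ok, 9→ok.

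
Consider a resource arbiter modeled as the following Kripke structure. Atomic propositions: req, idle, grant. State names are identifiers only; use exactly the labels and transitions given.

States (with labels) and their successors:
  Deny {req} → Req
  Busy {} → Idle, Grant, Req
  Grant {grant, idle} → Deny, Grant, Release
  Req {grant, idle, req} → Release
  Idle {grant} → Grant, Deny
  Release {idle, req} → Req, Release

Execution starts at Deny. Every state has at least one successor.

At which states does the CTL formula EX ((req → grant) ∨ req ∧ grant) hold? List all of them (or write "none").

States satisfying (req → grant) ∨ req ∧ grant: {Busy, Grant, Req, Idle}.
States satisfying EX ((req → grant) ∨ req ∧ grant): {Deny, Busy, Grant, Idle, Release}.

{Deny, Busy, Grant, Idle, Release}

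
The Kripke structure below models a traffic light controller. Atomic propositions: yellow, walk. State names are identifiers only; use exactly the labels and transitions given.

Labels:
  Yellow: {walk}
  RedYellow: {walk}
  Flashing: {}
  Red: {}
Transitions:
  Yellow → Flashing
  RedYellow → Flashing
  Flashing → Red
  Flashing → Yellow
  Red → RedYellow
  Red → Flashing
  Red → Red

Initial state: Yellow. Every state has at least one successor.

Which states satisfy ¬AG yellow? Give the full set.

{Yellow, RedYellow, Flashing, Red}

States satisfying yellow: ∅.
States satisfying AG yellow: ∅.
States satisfying ¬AG yellow: {Yellow, RedYellow, Flashing, Red}.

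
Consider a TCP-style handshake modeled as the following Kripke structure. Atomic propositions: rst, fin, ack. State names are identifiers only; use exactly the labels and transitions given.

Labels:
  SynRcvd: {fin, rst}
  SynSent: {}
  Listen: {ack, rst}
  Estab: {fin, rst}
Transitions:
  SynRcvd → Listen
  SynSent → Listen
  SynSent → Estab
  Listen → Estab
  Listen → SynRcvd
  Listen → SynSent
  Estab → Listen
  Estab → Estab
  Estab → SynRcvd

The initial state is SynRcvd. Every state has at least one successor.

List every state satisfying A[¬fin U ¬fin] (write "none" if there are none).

States satisfying ¬fin: {SynSent, Listen}.
States satisfying A[¬fin U ¬fin]: {SynSent, Listen}.

{SynSent, Listen}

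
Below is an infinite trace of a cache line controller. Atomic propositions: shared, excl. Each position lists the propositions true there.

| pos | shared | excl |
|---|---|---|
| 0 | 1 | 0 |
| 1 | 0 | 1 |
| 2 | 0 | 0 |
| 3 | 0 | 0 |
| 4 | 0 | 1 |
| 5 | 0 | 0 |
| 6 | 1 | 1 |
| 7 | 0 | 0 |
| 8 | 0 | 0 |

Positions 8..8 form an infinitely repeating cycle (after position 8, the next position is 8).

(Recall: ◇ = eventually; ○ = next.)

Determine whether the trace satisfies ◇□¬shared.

□¬shared holds at position 7, which is reachable from 0, so ◇□¬shared holds.

Satisfied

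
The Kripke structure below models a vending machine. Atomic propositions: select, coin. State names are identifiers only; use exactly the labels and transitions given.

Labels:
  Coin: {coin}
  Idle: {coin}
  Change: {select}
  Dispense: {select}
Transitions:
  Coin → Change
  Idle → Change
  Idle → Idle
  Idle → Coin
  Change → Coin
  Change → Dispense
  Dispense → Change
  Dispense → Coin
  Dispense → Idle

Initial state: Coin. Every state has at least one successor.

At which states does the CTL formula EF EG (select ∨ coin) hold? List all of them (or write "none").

{Coin, Idle, Change, Dispense}

States satisfying EG (select ∨ coin): {Coin, Idle, Change, Dispense}.
States satisfying EF EG (select ∨ coin): {Coin, Idle, Change, Dispense}.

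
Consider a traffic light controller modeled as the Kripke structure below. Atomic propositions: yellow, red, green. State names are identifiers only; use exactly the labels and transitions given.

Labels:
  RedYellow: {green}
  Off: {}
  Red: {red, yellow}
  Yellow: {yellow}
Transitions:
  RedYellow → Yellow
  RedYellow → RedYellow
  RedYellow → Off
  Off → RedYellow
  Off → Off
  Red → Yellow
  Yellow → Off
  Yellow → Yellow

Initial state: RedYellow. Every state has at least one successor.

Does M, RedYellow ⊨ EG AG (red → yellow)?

Satisfied

States satisfying AG (red → yellow): {RedYellow, Off, Red, Yellow}.
States satisfying EG AG (red → yellow): {RedYellow, Off, Red, Yellow}.
RedYellow ∈ Sat(EG AG (red → yellow)).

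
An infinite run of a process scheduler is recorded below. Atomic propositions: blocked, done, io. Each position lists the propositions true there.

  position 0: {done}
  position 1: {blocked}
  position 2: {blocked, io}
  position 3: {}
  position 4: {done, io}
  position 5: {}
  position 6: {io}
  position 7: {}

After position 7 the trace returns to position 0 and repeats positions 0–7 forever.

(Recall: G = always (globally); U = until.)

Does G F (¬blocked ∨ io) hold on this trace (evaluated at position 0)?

Yes

F (¬blocked ∨ io) holds at every position 0..7, and those are all positions ever visited, so G F (¬blocked ∨ io) holds.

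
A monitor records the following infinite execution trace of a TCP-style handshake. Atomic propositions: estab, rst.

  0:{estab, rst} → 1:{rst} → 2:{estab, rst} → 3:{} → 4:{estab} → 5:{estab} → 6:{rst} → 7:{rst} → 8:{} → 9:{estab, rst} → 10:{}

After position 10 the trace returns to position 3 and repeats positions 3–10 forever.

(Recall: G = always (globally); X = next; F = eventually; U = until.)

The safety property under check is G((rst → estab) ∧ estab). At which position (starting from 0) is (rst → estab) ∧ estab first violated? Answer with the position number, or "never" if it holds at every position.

1

Check (rst → estab) ∧ estab at each position in order: 0 ✓.
At position 1 the labels are {rst}, so (rst → estab) ∧ estab is false there. This is the first violation.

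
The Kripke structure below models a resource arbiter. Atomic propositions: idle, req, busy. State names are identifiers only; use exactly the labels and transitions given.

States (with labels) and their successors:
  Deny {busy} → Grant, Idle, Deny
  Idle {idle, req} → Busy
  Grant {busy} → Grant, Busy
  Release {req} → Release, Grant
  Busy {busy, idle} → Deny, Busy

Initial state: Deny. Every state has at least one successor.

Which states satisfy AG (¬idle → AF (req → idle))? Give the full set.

{Deny, Idle, Grant, Busy}

States satisfying ¬idle → AF (req → idle): {Deny, Idle, Grant, Busy}.
States satisfying AG (¬idle → AF (req → idle)): {Deny, Idle, Grant, Busy}.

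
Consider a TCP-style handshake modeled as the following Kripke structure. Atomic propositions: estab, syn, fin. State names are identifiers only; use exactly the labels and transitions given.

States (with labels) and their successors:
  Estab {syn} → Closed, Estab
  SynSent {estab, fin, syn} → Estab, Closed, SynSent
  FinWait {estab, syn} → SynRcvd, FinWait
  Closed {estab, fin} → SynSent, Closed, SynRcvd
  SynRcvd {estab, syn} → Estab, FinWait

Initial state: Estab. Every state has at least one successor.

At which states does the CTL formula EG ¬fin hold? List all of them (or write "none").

{Estab, FinWait, SynRcvd}

States satisfying ¬fin: {Estab, FinWait, SynRcvd}.
States satisfying EG ¬fin: {Estab, FinWait, SynRcvd}.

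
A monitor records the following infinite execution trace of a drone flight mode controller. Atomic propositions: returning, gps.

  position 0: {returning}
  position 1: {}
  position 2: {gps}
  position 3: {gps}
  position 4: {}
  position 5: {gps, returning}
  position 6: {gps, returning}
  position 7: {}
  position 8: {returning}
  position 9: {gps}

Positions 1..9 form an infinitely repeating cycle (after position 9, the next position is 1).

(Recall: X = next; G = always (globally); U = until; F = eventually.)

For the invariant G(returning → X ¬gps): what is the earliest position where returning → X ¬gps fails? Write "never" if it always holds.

5

Check returning → X ¬gps at each position in order: 0 ✓, 1 ✓, 2 ✓, 3 ✓, 4 ✓.
At position 5 the labels are {gps, returning} and the next position 6 has {gps, returning}, so returning → X ¬gps is false there. This is the first violation.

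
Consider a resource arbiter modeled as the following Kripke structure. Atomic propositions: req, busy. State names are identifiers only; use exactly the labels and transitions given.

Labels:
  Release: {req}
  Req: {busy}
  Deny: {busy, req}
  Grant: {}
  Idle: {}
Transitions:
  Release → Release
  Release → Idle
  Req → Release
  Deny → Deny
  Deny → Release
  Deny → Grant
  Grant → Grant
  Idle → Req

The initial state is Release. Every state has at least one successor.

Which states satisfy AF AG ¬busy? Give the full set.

{Grant}

States satisfying AG ¬busy: {Grant}.
States satisfying AF AG ¬busy: {Grant}.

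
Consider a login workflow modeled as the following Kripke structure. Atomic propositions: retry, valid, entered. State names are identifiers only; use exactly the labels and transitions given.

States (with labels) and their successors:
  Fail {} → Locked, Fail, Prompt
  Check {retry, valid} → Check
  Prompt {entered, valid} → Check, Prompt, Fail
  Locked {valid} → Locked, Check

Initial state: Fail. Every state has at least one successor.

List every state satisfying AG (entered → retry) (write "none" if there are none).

{Check, Locked}

States satisfying entered → retry: {Fail, Check, Locked}.
States satisfying AG (entered → retry): {Check, Locked}.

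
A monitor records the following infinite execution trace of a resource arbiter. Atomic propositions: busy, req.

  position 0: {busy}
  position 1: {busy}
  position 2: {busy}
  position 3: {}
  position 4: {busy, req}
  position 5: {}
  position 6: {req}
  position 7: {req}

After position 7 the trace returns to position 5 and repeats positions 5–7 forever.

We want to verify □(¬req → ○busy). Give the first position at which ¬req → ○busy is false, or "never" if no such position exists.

Check ¬req → ○busy at each position in order: 0 ✓, 1 ✓.
At position 2 the labels are {busy} and the next position 3 has {}, so ¬req → ○busy is false there. This is the first violation.

2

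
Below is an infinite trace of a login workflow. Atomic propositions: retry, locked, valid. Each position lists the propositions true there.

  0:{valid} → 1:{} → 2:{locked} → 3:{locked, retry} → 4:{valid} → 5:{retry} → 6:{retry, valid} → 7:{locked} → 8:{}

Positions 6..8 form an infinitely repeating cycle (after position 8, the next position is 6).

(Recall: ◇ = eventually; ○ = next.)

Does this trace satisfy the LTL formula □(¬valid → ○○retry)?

No

¬valid → ○○retry must hold at every position from 0 onward. It fails at position 2, so □(¬valid → ○○retry) is false.
Positions where ¬valid holds: 1, 2, 3, 5, 7, 8.
Check ○○retry at each: 1→ok, 2→fails, 3→ok, 5→fails, 7→ok, 8→fails.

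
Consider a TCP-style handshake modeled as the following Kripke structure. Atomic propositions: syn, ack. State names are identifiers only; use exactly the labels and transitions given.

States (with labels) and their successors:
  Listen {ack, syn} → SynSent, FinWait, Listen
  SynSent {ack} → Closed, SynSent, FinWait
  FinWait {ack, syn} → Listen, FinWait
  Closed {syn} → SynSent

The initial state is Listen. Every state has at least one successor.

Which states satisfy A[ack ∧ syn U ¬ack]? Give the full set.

States satisfying ack ∧ syn: {Listen, FinWait}.
States satisfying ¬ack: {Closed}.
States satisfying A[ack ∧ syn U ¬ack]: {Closed}.

{Closed}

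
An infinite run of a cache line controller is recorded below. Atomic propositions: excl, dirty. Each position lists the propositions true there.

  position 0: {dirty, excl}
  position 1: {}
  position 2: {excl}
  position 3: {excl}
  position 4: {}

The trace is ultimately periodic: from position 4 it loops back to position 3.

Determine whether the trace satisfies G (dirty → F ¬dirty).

Yes

dirty → F ¬dirty holds at every position 0..4, and those are all positions ever visited, so G (dirty → F ¬dirty) holds.
Positions where dirty holds: 0.
Check F ¬dirty at each: 0→ok.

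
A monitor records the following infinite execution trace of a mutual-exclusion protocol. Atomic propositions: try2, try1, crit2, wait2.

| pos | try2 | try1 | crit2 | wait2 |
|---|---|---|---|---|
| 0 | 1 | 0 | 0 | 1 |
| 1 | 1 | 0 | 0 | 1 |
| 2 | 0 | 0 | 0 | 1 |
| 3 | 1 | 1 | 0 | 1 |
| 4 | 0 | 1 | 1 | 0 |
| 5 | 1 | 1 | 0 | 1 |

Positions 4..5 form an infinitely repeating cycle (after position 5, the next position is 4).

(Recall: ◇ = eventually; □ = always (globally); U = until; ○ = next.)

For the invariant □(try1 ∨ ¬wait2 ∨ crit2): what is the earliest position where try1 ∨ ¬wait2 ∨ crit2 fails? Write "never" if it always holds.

At position 0 the labels are {try2, wait2}, so try1 ∨ ¬wait2 ∨ crit2 is false there. This is the first violation.

0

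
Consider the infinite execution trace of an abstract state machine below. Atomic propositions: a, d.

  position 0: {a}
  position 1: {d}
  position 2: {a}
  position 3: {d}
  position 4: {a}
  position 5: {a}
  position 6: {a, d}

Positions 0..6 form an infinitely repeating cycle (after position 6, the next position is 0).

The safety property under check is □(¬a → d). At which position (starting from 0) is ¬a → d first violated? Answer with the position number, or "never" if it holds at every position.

¬a → d holds at every position 0..6, and those are all the positions the trace ever visits, so the invariant □(¬a → d) is never violated.

never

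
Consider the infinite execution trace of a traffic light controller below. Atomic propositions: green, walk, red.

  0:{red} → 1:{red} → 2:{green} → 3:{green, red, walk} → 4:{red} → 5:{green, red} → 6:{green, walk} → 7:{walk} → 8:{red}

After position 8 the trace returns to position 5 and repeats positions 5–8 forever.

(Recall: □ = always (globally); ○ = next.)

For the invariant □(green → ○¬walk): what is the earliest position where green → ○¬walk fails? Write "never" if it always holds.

2

Check green → ○¬walk at each position in order: 0 ✓, 1 ✓.
At position 2 the labels are {green} and the next position 3 has {green, red, walk}, so green → ○¬walk is false there. This is the first violation.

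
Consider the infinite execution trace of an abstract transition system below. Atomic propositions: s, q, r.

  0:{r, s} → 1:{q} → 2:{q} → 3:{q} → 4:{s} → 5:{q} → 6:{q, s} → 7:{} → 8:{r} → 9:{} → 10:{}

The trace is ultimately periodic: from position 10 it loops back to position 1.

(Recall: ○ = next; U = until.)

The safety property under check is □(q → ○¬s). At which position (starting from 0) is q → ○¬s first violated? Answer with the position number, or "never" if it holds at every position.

Check q → ○¬s at each position in order: 0 ✓, 1 ✓, 2 ✓.
At position 3 the labels are {q} and the next position 4 has {s}, so q → ○¬s is false there. This is the first violation.

3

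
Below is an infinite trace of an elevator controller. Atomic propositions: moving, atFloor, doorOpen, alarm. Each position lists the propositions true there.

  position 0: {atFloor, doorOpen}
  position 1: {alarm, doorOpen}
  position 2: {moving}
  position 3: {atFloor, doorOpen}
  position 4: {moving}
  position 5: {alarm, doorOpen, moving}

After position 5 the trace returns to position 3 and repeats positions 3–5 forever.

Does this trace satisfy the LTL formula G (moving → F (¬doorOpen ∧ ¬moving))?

moving → F (¬doorOpen ∧ ¬moving) must hold at every position from 0 onward. It fails at position 2, so G (moving → F (¬doorOpen ∧ ¬moving)) is false.
Positions where moving holds: 2, 4, 5.
Check F (¬doorOpen ∧ ¬moving) at each: 2→fails, 4→fails, 5→fails.

Violated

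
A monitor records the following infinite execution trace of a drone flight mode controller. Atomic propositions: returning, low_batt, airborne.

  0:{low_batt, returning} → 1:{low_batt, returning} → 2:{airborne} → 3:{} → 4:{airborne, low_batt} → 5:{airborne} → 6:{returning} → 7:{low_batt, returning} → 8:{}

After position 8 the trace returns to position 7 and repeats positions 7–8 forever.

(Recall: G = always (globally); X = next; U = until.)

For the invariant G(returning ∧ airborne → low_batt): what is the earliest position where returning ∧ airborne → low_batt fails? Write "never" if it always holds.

never

returning ∧ airborne → low_batt holds at every position 0..8, and those are all the positions the trace ever visits, so the invariant G(returning ∧ airborne → low_batt) is never violated.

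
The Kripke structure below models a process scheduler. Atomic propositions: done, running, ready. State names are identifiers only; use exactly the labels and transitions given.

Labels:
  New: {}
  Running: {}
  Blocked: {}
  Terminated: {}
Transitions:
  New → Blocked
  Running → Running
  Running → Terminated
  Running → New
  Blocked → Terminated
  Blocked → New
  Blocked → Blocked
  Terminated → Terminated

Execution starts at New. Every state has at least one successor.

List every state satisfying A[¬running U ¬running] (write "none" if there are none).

States satisfying ¬running: {New, Running, Blocked, Terminated}.
States satisfying A[¬running U ¬running]: {New, Running, Blocked, Terminated}.

{New, Running, Blocked, Terminated}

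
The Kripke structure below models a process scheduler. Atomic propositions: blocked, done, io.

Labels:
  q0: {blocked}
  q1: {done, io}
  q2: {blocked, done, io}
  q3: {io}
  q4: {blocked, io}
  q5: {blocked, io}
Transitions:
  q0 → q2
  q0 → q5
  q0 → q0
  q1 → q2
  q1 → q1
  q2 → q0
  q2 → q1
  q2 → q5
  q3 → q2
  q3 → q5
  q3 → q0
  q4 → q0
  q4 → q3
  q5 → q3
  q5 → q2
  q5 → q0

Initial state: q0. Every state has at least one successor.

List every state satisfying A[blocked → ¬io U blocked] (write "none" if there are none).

{q0, q2, q3, q4, q5}

States satisfying blocked → ¬io: {q0, q1, q3}.
States satisfying blocked: {q0, q2, q4, q5}.
States satisfying A[blocked → ¬io U blocked]: {q0, q2, q3, q4, q5}.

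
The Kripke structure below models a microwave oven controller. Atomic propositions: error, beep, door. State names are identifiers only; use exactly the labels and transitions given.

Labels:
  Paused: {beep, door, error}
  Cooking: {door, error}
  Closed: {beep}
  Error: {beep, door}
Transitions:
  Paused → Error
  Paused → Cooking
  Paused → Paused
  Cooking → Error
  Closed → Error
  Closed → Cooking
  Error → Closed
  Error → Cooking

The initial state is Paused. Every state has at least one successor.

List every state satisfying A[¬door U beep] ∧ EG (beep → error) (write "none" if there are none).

States satisfying ¬door: {Closed}.
States satisfying beep: {Paused, Closed, Error}.
States satisfying A[¬door U beep]: {Paused, Closed, Error}.
States satisfying beep → error: {Paused, Cooking}.
States satisfying EG (beep → error): {Paused}.
States satisfying A[¬door U beep] ∧ EG (beep → error): {Paused}.

{Paused}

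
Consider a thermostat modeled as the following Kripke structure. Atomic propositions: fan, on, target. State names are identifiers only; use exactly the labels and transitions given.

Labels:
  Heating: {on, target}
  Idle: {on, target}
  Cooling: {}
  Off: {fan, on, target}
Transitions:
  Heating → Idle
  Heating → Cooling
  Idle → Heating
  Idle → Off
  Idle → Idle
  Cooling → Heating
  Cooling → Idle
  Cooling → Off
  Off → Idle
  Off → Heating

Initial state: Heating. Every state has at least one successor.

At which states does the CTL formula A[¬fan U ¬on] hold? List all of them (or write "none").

{Cooling}

States satisfying ¬fan: {Heating, Idle, Cooling}.
States satisfying ¬on: {Cooling}.
States satisfying A[¬fan U ¬on]: {Cooling}.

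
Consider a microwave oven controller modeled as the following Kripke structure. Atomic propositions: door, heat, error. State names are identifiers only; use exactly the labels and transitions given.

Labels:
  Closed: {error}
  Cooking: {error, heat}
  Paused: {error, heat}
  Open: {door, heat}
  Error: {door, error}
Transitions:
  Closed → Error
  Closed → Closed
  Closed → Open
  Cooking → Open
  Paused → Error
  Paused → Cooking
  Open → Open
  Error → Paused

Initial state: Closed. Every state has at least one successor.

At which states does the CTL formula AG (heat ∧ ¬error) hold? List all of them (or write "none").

States satisfying heat ∧ ¬error: {Open}.
States satisfying AG (heat ∧ ¬error): {Open}.

{Open}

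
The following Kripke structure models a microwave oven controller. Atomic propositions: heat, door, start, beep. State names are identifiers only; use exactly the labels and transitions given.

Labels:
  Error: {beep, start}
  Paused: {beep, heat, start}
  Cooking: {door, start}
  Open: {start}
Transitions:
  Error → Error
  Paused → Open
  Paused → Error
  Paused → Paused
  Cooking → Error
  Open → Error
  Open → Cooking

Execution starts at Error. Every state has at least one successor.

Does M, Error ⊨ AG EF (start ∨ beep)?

Holds

States satisfying EF (start ∨ beep): {Error, Paused, Cooking, Open}.
States satisfying AG EF (start ∨ beep): {Error, Paused, Cooking, Open}.
Every state reachable from Error satisfies EF (start ∨ beep).
Error ∈ Sat(AG EF (start ∨ beep)).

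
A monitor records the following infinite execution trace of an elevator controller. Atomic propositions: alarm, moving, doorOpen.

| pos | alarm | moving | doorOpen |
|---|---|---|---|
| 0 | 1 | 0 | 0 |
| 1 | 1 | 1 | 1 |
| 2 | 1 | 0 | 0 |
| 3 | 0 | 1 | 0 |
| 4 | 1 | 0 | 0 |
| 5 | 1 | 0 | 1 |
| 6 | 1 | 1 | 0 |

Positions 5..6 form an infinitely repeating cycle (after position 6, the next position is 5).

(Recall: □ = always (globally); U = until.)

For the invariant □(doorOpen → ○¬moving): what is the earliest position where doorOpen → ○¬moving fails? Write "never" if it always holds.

Check doorOpen → ○¬moving at each position in order: 0 ✓, 1 ✓, 2 ✓, 3 ✓, 4 ✓.
At position 5 the labels are {alarm, doorOpen} and the next position 6 has {alarm, moving}, so doorOpen → ○¬moving is false there. This is the first violation.

5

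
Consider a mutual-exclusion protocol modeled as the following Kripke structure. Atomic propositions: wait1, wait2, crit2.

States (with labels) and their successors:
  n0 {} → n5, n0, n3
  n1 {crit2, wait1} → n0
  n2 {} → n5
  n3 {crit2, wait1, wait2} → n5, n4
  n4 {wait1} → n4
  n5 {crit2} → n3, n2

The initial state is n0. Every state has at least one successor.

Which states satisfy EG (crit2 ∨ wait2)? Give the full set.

States satisfying crit2 ∨ wait2: {n1, n3, n5}.
States satisfying EG (crit2 ∨ wait2): {n3, n5}.

{n3, n5}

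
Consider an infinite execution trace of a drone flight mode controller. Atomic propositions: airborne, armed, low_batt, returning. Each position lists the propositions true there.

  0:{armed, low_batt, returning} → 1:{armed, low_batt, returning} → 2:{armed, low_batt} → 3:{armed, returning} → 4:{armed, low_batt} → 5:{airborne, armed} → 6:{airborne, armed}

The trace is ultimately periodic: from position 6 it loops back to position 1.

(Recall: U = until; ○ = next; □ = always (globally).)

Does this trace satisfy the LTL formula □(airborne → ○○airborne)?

Does not hold

airborne → ○○airborne must hold at every position from 0 onward. It fails at position 5, so □(airborne → ○○airborne) is false.
Positions where airborne holds: 5, 6.
Check ○○airborne at each: 5→fails, 6→fails.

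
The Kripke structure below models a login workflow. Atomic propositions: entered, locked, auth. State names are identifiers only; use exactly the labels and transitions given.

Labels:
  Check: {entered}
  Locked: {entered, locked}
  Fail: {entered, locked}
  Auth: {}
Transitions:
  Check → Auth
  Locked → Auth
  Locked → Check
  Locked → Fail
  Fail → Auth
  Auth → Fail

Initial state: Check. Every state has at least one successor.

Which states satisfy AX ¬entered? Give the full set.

{Check, Fail}

States satisfying ¬entered: {Auth}.
States satisfying AX ¬entered: {Check, Fail}.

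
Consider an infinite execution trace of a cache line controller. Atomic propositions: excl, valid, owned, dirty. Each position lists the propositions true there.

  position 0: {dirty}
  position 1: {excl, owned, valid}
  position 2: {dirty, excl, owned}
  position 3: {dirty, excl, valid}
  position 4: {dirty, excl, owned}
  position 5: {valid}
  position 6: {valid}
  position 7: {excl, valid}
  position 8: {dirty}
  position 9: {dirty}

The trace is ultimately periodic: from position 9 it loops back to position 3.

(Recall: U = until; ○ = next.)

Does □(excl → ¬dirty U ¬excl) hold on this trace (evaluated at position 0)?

Violated

excl → ¬dirty U ¬excl must hold at every position from 0 onward. It fails at position 1, so □(excl → ¬dirty U ¬excl) is false.
Positions where excl holds: 1, 2, 3, 4, 7.
Check ¬dirty U ¬excl at each: 1→fails, 2→fails, 3→fails, 4→fails, 7→ok.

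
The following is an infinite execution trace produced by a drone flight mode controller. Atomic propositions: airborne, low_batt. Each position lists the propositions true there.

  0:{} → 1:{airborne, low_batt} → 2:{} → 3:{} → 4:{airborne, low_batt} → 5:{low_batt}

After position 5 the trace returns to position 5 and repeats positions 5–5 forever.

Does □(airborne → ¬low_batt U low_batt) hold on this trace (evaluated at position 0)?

Holds

airborne → ¬low_batt U low_batt holds at every position 0..5, and those are all positions ever visited, so □(airborne → ¬low_batt U low_batt) holds.
Positions where airborne holds: 1, 4.
Check ¬low_batt U low_batt at each: 1→ok, 4→ok.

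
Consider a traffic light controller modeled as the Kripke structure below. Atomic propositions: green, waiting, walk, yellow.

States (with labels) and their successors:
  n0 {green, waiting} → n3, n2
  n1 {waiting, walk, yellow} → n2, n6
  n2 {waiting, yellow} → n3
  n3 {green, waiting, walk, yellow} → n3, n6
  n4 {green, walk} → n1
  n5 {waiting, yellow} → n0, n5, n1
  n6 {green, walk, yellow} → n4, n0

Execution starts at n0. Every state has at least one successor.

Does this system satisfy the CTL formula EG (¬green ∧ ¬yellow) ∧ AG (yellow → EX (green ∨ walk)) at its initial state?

States satisfying ¬green ∧ ¬yellow: ∅.
States satisfying EG (¬green ∧ ¬yellow): ∅.
States satisfying yellow → EX (green ∨ walk): {n0, n1, n2, n3, n4, n5, n6}.
States satisfying AG (yellow → EX (green ∨ walk)): {n0, n1, n2, n3, n4, n5, n6}.
States satisfying EG (¬green ∧ ¬yellow) ∧ AG (yellow → EX (green ∨ walk)): ∅.
n0 ∉ Sat(EG (¬green ∧ ¬yellow) ∧ AG (yellow → EX (green ∨ walk))).

Does not hold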